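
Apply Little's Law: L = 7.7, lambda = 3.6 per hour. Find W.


W = L / lambda = 7.7 / 3.6 = 2.1389 hours

2.1389 hours


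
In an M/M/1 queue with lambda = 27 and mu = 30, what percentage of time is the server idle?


Idle fraction = (1 - rho) * 100 = (1 - 27/30) * 100 = 10.0%

10.0%


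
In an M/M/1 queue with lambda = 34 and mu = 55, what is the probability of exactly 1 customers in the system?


rho = 34/55; P(n) = (1-rho)*rho^n = (1-34/55)*(34/55)^1 = 0.236

0.236


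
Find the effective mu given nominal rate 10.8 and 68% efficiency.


Effective rate = mu * efficiency = 10.8 * 0.68 = 7.34 per hour

7.34 per hour


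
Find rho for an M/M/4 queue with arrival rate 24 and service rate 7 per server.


rho = lambda/(c*mu) = 24/(4*7) = 0.8571

0.8571


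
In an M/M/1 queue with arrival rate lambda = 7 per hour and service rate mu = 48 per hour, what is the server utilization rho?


rho = lambda/mu = 7/48 = 0.1458

0.1458


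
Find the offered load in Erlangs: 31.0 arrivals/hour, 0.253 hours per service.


Offered load a = lambda * E[S] = 31.0 * 0.253 = 7.84 Erlangs

7.84 Erlangs


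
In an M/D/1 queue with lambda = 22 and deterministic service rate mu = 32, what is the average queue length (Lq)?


M/D/1: Lq = rho^2 / (2*(1-rho)) where rho = 22/32; Lq = 0.76

0.76


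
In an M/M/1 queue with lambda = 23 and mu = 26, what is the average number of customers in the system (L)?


rho = 23/26; L = rho/(1-rho) = 7.67

7.67


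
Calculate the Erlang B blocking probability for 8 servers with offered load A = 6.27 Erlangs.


B(N,A) = (A^N/N!) / sum(A^k/k!, k=0..N) with N=8, A=6.27 = 0.137

0.137


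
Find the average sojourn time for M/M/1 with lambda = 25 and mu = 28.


W = 1/(mu - lambda) = 1/(28 - 25) = 0.3333 hours

0.3333 hours


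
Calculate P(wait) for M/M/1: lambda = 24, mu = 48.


P(wait) = rho = lambda/mu = 24/48 = 0.5

0.5


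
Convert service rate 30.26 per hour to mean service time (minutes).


Mean service time = 60/mu = 60/30.26 = 1.98 minutes

1.98 minutes


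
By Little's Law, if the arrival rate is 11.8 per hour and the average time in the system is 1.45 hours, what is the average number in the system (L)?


L = lambda * W = 11.8 * 1.45 = 17.11

17.11


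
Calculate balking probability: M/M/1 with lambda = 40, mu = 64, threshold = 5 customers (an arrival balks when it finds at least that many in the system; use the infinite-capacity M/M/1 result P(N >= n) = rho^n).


P(N >= 5) = rho^5 = (40/64)^5 = 0.0954

0.0954


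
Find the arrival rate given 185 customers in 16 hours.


lambda = total arrivals / time = 185 / 16 = 11.56 per hour

11.56 per hour


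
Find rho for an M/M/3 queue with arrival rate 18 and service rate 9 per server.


rho = lambda/(c*mu) = 18/(3*9) = 0.6667

0.6667


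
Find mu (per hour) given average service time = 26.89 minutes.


mu = 60 / avg_service_time = 60 / 26.89 = 2.23 per hour

2.23 per hour


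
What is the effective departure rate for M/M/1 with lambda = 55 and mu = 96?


For a stable queue (lambda < mu), throughput = lambda = 55 per hour

55 per hour


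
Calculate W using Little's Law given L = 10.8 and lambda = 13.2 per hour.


W = L / lambda = 10.8 / 13.2 = 0.8182 hours

0.8182 hours


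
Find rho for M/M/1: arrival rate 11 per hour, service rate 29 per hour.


rho = lambda/mu = 11/29 = 0.3793

0.3793


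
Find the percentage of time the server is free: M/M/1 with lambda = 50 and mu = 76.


Idle fraction = (1 - rho) * 100 = (1 - 50/76) * 100 = 34.2%

34.2%


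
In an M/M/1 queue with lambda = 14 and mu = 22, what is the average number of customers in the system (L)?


rho = 14/22; L = rho/(1-rho) = 1.75

1.75


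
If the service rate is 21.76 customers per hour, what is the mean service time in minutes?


Mean service time = 60/mu = 60/21.76 = 2.76 minutes

2.76 minutes


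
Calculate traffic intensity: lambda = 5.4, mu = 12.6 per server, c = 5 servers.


rho = lambda / (c * mu) = 5.4 / (5 * 12.6) = 0.0857

0.0857


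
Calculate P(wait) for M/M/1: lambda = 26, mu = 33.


P(wait) = rho = lambda/mu = 26/33 = 0.7879

0.7879


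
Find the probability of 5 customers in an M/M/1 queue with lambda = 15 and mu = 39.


rho = 15/39; P(n) = (1-rho)*rho^n = (1-15/39)*(15/39)^5 = 0.0052

0.0052


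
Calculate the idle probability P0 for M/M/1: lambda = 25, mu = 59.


P0 = 1 - rho = 1 - 25/59 = 0.5763

0.5763


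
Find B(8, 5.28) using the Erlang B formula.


B(N,A) = (A^N/N!) / sum(A^k/k!, k=0..N) with N=8, A=5.28 = 0.0836

0.0836


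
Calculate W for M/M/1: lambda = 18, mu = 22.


W = 1/(mu - lambda) = 1/(22 - 18) = 0.25 hours

0.25 hours


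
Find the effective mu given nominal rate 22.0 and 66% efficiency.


Effective rate = mu * efficiency = 22.0 * 0.66 = 14.52 per hour

14.52 per hour


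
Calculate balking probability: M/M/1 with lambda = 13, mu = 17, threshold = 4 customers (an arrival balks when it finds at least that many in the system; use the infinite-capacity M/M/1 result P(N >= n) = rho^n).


P(N >= 4) = rho^4 = (13/17)^4 = 0.342

0.342


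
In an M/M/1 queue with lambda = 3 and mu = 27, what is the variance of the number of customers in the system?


rho = 3/27; Var(N) = rho/(1-rho)^2 = 0.14

0.14


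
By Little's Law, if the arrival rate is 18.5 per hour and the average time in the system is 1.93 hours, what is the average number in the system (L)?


L = lambda * W = 18.5 * 1.93 = 35.71

35.71


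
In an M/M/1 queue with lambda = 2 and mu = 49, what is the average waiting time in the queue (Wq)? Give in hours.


rho = 2/49; Wq = rho/(mu - lambda) = 0.0009 hours

0.0009 hours


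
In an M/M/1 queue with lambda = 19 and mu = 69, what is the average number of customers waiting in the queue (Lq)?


rho = 19/69; Lq = rho^2/(1-rho) = 0.1

0.1


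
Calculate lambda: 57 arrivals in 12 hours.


lambda = total arrivals / time = 57 / 12 = 4.75 per hour

4.75 per hour


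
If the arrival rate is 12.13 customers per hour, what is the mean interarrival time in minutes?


Mean interarrival time = 60/lambda = 60/12.13 = 4.95 minutes

4.95 minutes


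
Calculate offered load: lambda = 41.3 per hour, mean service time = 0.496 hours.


Offered load a = lambda * E[S] = 41.3 * 0.496 = 20.48 Erlangs

20.48 Erlangs


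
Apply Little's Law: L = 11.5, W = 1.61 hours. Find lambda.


lambda = L / W = 11.5 / 1.61 = 7.14 per hour

7.14 per hour


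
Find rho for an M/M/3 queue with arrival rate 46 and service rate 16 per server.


rho = lambda/(c*mu) = 46/(3*16) = 0.9583

0.9583


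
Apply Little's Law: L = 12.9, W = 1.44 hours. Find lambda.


lambda = L / W = 12.9 / 1.44 = 8.96 per hour

8.96 per hour


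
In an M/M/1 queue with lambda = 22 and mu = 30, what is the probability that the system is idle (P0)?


P0 = 1 - rho = 1 - 22/30 = 0.2667

0.2667


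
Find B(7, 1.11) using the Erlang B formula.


B(N,A) = (A^N/N!) / sum(A^k/k!, k=0..N) with N=7, A=1.11 = 0.0001

0.0001


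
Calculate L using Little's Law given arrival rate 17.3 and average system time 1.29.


L = lambda * W = 17.3 * 1.29 = 22.32

22.32


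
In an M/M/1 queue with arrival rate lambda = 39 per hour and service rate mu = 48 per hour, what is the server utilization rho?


rho = lambda/mu = 39/48 = 0.8125

0.8125


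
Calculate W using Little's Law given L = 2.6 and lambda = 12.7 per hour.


W = L / lambda = 2.6 / 12.7 = 0.2047 hours

0.2047 hours


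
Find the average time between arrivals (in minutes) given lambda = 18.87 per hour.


Mean interarrival time = 60/lambda = 60/18.87 = 3.18 minutes

3.18 minutes


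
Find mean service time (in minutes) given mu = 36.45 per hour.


Mean service time = 60/mu = 60/36.45 = 1.65 minutes

1.65 minutes


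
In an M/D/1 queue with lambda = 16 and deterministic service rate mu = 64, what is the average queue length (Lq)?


M/D/1: Lq = rho^2 / (2*(1-rho)) where rho = 16/64; Lq = 0.04

0.04


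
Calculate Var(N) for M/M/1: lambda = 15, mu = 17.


rho = 15/17; Var(N) = rho/(1-rho)^2 = 63.75

63.75


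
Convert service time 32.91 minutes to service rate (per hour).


mu = 60 / avg_service_time = 60 / 32.91 = 1.82 per hour

1.82 per hour


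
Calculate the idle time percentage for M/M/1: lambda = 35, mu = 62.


Idle fraction = (1 - rho) * 100 = (1 - 35/62) * 100 = 43.5%

43.5%


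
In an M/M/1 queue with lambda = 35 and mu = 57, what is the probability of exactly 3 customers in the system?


rho = 35/57; P(n) = (1-rho)*rho^n = (1-35/57)*(35/57)^3 = 0.0894

0.0894


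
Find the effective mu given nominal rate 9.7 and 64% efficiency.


Effective rate = mu * efficiency = 9.7 * 0.64 = 6.21 per hour

6.21 per hour


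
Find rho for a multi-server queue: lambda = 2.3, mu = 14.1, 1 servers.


rho = lambda / (c * mu) = 2.3 / (1 * 14.1) = 0.1631

0.1631


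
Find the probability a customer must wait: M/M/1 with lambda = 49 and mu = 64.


P(wait) = rho = lambda/mu = 49/64 = 0.7656

0.7656


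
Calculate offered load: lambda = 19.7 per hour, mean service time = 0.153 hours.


Offered load a = lambda * E[S] = 19.7 * 0.153 = 3.01 Erlangs

3.01 Erlangs


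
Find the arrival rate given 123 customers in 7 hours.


lambda = total arrivals / time = 123 / 7 = 17.57 per hour

17.57 per hour


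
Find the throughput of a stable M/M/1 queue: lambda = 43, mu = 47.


For a stable queue (lambda < mu), throughput = lambda = 43 per hour

43 per hour


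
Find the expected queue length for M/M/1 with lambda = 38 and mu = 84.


rho = 38/84; Lq = rho^2/(1-rho) = 0.37

0.37


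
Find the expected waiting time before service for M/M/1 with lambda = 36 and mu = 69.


rho = 36/69; Wq = rho/(mu - lambda) = 0.0158 hours

0.0158 hours


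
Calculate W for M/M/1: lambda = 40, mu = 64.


W = 1/(mu - lambda) = 1/(64 - 40) = 0.0417 hours

0.0417 hours


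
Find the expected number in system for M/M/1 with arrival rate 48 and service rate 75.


rho = 48/75; L = rho/(1-rho) = 1.78

1.78


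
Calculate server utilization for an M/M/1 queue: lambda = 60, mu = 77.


rho = lambda/mu = 60/77 = 0.7792

0.7792


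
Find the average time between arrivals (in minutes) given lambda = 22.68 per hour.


Mean interarrival time = 60/lambda = 60/22.68 = 2.65 minutes

2.65 minutes


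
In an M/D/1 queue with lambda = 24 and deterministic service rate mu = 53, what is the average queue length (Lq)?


M/D/1: Lq = rho^2 / (2*(1-rho)) where rho = 24/53; Lq = 0.19

0.19


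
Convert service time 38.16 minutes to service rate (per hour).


mu = 60 / avg_service_time = 60 / 38.16 = 1.57 per hour

1.57 per hour


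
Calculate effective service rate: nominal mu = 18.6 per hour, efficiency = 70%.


Effective rate = mu * efficiency = 18.6 * 0.7 = 13.02 per hour

13.02 per hour


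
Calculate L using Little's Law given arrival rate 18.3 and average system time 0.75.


L = lambda * W = 18.3 * 0.75 = 13.73

13.73


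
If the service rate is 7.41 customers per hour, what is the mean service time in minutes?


Mean service time = 60/mu = 60/7.41 = 8.1 minutes

8.1 minutes


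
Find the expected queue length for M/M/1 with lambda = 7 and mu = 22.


rho = 7/22; Lq = rho^2/(1-rho) = 0.15

0.15


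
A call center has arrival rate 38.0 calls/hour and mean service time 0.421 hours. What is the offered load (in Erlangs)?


Offered load a = lambda * E[S] = 38.0 * 0.421 = 16.0 Erlangs

16.0 Erlangs


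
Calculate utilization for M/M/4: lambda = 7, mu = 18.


rho = lambda/(c*mu) = 7/(4*18) = 0.0972

0.0972


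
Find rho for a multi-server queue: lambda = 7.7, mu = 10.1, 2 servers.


rho = lambda / (c * mu) = 7.7 / (2 * 10.1) = 0.3812

0.3812


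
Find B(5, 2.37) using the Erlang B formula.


B(N,A) = (A^N/N!) / sum(A^k/k!, k=0..N) with N=5, A=2.37 = 0.0603

0.0603


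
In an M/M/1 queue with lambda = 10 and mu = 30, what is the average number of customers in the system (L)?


rho = 10/30; L = rho/(1-rho) = 0.5

0.5


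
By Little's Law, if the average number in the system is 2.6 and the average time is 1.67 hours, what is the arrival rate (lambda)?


lambda = L / W = 2.6 / 1.67 = 1.56 per hour

1.56 per hour


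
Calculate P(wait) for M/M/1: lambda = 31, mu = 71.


P(wait) = rho = lambda/mu = 31/71 = 0.4366

0.4366


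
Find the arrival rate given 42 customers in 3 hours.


lambda = total arrivals / time = 42 / 3 = 14.0 per hour

14.0 per hour


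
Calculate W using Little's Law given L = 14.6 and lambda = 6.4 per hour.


W = L / lambda = 14.6 / 6.4 = 2.2813 hours

2.2813 hours


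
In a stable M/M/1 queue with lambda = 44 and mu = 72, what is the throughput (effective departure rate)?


For a stable queue (lambda < mu), throughput = lambda = 44 per hour

44 per hour


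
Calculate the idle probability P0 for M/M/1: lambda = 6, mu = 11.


P0 = 1 - rho = 1 - 6/11 = 0.4545

0.4545


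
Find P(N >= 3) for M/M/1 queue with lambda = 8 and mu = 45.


P(N >= 3) = rho^3 = (8/45)^3 = 0.0056

0.0056


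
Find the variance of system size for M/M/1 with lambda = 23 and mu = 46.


rho = 23/46; Var(N) = rho/(1-rho)^2 = 2.0

2.0


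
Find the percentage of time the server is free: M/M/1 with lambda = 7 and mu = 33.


Idle fraction = (1 - rho) * 100 = (1 - 7/33) * 100 = 78.8%

78.8%


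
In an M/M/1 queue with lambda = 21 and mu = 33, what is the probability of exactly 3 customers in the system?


rho = 21/33; P(n) = (1-rho)*rho^n = (1-21/33)*(21/33)^3 = 0.0937

0.0937


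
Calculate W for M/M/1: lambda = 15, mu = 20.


W = 1/(mu - lambda) = 1/(20 - 15) = 0.2 hours

0.2 hours


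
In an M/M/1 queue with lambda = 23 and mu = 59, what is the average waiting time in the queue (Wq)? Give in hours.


rho = 23/59; Wq = rho/(mu - lambda) = 0.0108 hours

0.0108 hours


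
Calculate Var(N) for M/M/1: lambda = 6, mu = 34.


rho = 6/34; Var(N) = rho/(1-rho)^2 = 0.26

0.26


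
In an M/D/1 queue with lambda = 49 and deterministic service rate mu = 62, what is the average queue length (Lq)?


M/D/1: Lq = rho^2 / (2*(1-rho)) where rho = 49/62; Lq = 1.49

1.49


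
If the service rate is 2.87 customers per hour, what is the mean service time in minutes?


Mean service time = 60/mu = 60/2.87 = 20.91 minutes

20.91 minutes


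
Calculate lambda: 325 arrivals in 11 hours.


lambda = total arrivals / time = 325 / 11 = 29.55 per hour

29.55 per hour


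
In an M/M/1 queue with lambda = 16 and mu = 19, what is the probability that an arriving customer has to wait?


P(wait) = rho = lambda/mu = 16/19 = 0.8421

0.8421


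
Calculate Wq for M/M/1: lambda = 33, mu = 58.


rho = 33/58; Wq = rho/(mu - lambda) = 0.0228 hours

0.0228 hours


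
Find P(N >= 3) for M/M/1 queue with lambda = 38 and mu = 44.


P(N >= 3) = rho^3 = (38/44)^3 = 0.6442

0.6442


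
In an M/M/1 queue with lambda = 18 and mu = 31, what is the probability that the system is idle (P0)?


P0 = 1 - rho = 1 - 18/31 = 0.4194

0.4194


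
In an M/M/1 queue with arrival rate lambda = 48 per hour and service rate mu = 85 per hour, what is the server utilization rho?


rho = lambda/mu = 48/85 = 0.5647

0.5647


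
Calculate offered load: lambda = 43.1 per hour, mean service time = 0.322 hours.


Offered load a = lambda * E[S] = 43.1 * 0.322 = 13.88 Erlangs

13.88 Erlangs


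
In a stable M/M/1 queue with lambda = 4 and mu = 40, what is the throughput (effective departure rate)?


For a stable queue (lambda < mu), throughput = lambda = 4 per hour

4 per hour


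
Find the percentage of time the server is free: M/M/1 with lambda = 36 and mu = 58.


Idle fraction = (1 - rho) * 100 = (1 - 36/58) * 100 = 37.9%

37.9%


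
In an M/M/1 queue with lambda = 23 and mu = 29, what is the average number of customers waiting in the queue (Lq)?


rho = 23/29; Lq = rho^2/(1-rho) = 3.04

3.04


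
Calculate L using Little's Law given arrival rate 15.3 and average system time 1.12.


L = lambda * W = 15.3 * 1.12 = 17.14

17.14


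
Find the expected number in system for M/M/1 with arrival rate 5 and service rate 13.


rho = 5/13; L = rho/(1-rho) = 0.63

0.63


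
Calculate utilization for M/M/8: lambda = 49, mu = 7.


rho = lambda/(c*mu) = 49/(8*7) = 0.875

0.875


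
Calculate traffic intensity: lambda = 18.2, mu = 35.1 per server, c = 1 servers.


rho = lambda / (c * mu) = 18.2 / (1 * 35.1) = 0.5185

0.5185


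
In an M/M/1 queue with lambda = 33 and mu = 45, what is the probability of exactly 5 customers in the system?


rho = 33/45; P(n) = (1-rho)*rho^n = (1-33/45)*(33/45)^5 = 0.0566

0.0566


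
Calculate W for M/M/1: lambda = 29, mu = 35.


W = 1/(mu - lambda) = 1/(35 - 29) = 0.1667 hours

0.1667 hours


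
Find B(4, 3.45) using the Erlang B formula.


B(N,A) = (A^N/N!) / sum(A^k/k!, k=0..N) with N=4, A=3.45 = 0.255

0.255


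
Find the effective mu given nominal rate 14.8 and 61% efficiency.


Effective rate = mu * efficiency = 14.8 * 0.61 = 9.03 per hour

9.03 per hour


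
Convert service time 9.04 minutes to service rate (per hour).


mu = 60 / avg_service_time = 60 / 9.04 = 6.64 per hour

6.64 per hour


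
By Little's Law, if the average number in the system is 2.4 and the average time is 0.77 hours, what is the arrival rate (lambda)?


lambda = L / W = 2.4 / 0.77 = 3.12 per hour

3.12 per hour


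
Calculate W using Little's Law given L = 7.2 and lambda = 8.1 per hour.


W = L / lambda = 7.2 / 8.1 = 0.8889 hours

0.8889 hours


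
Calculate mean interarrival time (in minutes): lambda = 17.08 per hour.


Mean interarrival time = 60/lambda = 60/17.08 = 3.51 minutes

3.51 minutes


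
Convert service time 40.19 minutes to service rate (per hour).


mu = 60 / avg_service_time = 60 / 40.19 = 1.49 per hour

1.49 per hour


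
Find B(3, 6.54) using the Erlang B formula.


B(N,A) = (A^N/N!) / sum(A^k/k!, k=0..N) with N=3, A=6.54 = 0.6171

0.6171


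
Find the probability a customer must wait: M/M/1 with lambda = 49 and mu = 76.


P(wait) = rho = lambda/mu = 49/76 = 0.6447

0.6447


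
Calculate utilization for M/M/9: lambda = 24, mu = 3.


rho = lambda/(c*mu) = 24/(9*3) = 0.8889

0.8889


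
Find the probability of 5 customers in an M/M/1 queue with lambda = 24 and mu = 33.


rho = 24/33; P(n) = (1-rho)*rho^n = (1-24/33)*(24/33)^5 = 0.0555

0.0555


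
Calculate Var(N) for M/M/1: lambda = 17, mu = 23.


rho = 17/23; Var(N) = rho/(1-rho)^2 = 10.86

10.86


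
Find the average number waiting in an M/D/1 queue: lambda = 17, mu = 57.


M/D/1: Lq = rho^2 / (2*(1-rho)) where rho = 17/57; Lq = 0.06

0.06


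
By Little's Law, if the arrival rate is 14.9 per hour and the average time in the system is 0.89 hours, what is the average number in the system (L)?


L = lambda * W = 14.9 * 0.89 = 13.26

13.26


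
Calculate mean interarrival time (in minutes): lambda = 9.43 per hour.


Mean interarrival time = 60/lambda = 60/9.43 = 6.36 minutes

6.36 minutes


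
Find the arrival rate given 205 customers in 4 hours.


lambda = total arrivals / time = 205 / 4 = 51.25 per hour

51.25 per hour


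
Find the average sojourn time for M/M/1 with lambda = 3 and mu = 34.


W = 1/(mu - lambda) = 1/(34 - 3) = 0.0323 hours

0.0323 hours


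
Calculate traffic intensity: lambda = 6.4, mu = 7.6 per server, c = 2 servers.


rho = lambda / (c * mu) = 6.4 / (2 * 7.6) = 0.4211

0.4211


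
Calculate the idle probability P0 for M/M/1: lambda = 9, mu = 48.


P0 = 1 - rho = 1 - 9/48 = 0.8125

0.8125


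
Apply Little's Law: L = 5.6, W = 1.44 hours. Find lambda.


lambda = L / W = 5.6 / 1.44 = 3.89 per hour

3.89 per hour


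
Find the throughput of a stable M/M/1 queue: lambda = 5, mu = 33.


For a stable queue (lambda < mu), throughput = lambda = 5 per hour

5 per hour


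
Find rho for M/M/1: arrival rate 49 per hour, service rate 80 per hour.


rho = lambda/mu = 49/80 = 0.6125

0.6125


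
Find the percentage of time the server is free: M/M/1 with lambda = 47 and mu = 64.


Idle fraction = (1 - rho) * 100 = (1 - 47/64) * 100 = 26.6%

26.6%


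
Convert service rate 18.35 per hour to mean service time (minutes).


Mean service time = 60/mu = 60/18.35 = 3.27 minutes

3.27 minutes


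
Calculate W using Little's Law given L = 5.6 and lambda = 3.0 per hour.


W = L / lambda = 5.6 / 3.0 = 1.8667 hours

1.8667 hours


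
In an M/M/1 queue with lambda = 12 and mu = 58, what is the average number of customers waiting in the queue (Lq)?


rho = 12/58; Lq = rho^2/(1-rho) = 0.05

0.05


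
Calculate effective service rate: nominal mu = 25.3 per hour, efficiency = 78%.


Effective rate = mu * efficiency = 25.3 * 0.78 = 19.73 per hour

19.73 per hour


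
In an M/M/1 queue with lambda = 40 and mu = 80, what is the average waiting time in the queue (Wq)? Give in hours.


rho = 40/80; Wq = rho/(mu - lambda) = 0.0125 hours

0.0125 hours


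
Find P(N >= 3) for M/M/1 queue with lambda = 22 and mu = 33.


P(N >= 3) = rho^3 = (22/33)^3 = 0.2963

0.2963


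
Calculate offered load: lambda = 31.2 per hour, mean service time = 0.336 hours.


Offered load a = lambda * E[S] = 31.2 * 0.336 = 10.48 Erlangs

10.48 Erlangs


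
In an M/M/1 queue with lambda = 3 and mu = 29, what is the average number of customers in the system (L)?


rho = 3/29; L = rho/(1-rho) = 0.12

0.12


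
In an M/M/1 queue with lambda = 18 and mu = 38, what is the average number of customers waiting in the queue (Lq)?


rho = 18/38; Lq = rho^2/(1-rho) = 0.43

0.43


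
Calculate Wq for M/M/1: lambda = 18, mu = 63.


rho = 18/63; Wq = rho/(mu - lambda) = 0.0063 hours

0.0063 hours


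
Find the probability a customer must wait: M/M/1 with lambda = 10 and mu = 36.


P(wait) = rho = lambda/mu = 10/36 = 0.2778

0.2778


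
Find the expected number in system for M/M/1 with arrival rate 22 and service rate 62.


rho = 22/62; L = rho/(1-rho) = 0.55

0.55


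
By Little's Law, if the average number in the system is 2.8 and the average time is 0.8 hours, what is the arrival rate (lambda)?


lambda = L / W = 2.8 / 0.8 = 3.5 per hour

3.5 per hour


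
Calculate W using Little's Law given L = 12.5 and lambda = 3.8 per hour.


W = L / lambda = 12.5 / 3.8 = 3.2895 hours

3.2895 hours


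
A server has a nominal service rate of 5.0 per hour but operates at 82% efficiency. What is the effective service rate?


Effective rate = mu * efficiency = 5.0 * 0.82 = 4.1 per hour

4.1 per hour


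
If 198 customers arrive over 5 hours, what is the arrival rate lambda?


lambda = total arrivals / time = 198 / 5 = 39.6 per hour

39.6 per hour


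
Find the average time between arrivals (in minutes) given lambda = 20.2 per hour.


Mean interarrival time = 60/lambda = 60/20.2 = 2.97 minutes

2.97 minutes


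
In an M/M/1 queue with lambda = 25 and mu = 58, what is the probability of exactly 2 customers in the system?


rho = 25/58; P(n) = (1-rho)*rho^n = (1-25/58)*(25/58)^2 = 0.1057

0.1057


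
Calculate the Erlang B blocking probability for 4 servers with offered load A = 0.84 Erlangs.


B(N,A) = (A^N/N!) / sum(A^k/k!, k=0..N) with N=4, A=0.84 = 0.009

0.009


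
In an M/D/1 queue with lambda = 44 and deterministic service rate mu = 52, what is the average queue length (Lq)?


M/D/1: Lq = rho^2 / (2*(1-rho)) where rho = 44/52; Lq = 2.33

2.33


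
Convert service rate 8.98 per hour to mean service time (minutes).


Mean service time = 60/mu = 60/8.98 = 6.68 minutes

6.68 minutes


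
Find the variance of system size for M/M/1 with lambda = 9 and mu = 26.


rho = 9/26; Var(N) = rho/(1-rho)^2 = 0.81

0.81


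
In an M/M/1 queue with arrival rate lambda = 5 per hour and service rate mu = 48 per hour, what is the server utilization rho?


rho = lambda/mu = 5/48 = 0.1042

0.1042


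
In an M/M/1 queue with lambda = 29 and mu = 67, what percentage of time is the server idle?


Idle fraction = (1 - rho) * 100 = (1 - 29/67) * 100 = 56.7%

56.7%


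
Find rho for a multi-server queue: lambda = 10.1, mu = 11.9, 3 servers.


rho = lambda / (c * mu) = 10.1 / (3 * 11.9) = 0.2829

0.2829


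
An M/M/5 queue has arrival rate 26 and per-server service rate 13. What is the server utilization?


rho = lambda/(c*mu) = 26/(5*13) = 0.4

0.4


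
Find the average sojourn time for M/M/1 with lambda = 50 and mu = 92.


W = 1/(mu - lambda) = 1/(92 - 50) = 0.0238 hours

0.0238 hours


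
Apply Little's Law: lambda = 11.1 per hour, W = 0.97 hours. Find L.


L = lambda * W = 11.1 * 0.97 = 10.77

10.77


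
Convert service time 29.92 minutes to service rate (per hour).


mu = 60 / avg_service_time = 60 / 29.92 = 2.01 per hour

2.01 per hour


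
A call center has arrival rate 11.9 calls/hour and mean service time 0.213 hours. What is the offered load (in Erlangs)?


Offered load a = lambda * E[S] = 11.9 * 0.213 = 2.53 Erlangs

2.53 Erlangs


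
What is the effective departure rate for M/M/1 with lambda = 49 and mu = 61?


For a stable queue (lambda < mu), throughput = lambda = 49 per hour

49 per hour


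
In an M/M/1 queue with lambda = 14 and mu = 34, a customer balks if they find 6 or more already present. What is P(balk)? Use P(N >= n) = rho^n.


P(N >= 6) = rho^6 = (14/34)^6 = 0.0049

0.0049


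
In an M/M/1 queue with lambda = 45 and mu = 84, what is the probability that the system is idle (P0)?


P0 = 1 - rho = 1 - 45/84 = 0.4643

0.4643


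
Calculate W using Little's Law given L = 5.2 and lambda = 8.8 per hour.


W = L / lambda = 5.2 / 8.8 = 0.5909 hours

0.5909 hours


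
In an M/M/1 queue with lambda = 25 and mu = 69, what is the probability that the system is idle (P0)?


P0 = 1 - rho = 1 - 25/69 = 0.6377

0.6377


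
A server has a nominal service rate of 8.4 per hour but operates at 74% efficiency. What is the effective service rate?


Effective rate = mu * efficiency = 8.4 * 0.74 = 6.22 per hour

6.22 per hour


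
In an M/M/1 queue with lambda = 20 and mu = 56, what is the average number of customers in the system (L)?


rho = 20/56; L = rho/(1-rho) = 0.56

0.56


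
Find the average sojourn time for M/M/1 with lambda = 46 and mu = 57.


W = 1/(mu - lambda) = 1/(57 - 46) = 0.0909 hours

0.0909 hours


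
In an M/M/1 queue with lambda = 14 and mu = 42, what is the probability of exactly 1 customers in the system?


rho = 14/42; P(n) = (1-rho)*rho^n = (1-14/42)*(14/42)^1 = 0.2222

0.2222


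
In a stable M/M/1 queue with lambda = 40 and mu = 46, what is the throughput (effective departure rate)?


For a stable queue (lambda < mu), throughput = lambda = 40 per hour

40 per hour


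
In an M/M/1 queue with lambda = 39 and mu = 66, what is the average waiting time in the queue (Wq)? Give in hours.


rho = 39/66; Wq = rho/(mu - lambda) = 0.0219 hours

0.0219 hours


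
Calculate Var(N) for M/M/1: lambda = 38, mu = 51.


rho = 38/51; Var(N) = rho/(1-rho)^2 = 11.47

11.47


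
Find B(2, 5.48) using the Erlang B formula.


B(N,A) = (A^N/N!) / sum(A^k/k!, k=0..N) with N=2, A=5.48 = 0.6985

0.6985


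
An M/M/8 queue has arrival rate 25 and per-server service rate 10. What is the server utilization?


rho = lambda/(c*mu) = 25/(8*10) = 0.3125

0.3125


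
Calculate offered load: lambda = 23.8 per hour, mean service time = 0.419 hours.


Offered load a = lambda * E[S] = 23.8 * 0.419 = 9.97 Erlangs

9.97 Erlangs


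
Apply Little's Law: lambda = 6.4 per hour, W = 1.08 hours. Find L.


L = lambda * W = 6.4 * 1.08 = 6.91

6.91


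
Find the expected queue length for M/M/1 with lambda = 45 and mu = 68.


rho = 45/68; Lq = rho^2/(1-rho) = 1.29

1.29


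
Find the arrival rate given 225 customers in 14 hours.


lambda = total arrivals / time = 225 / 14 = 16.07 per hour

16.07 per hour


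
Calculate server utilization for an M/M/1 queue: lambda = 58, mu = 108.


rho = lambda/mu = 58/108 = 0.537

0.537


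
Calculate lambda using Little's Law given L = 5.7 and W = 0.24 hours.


lambda = L / W = 5.7 / 0.24 = 23.75 per hour

23.75 per hour


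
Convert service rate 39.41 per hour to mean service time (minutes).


Mean service time = 60/mu = 60/39.41 = 1.52 minutes

1.52 minutes


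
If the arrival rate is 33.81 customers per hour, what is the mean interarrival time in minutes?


Mean interarrival time = 60/lambda = 60/33.81 = 1.77 minutes

1.77 minutes


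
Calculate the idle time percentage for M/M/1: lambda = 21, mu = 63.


Idle fraction = (1 - rho) * 100 = (1 - 21/63) * 100 = 66.7%

66.7%


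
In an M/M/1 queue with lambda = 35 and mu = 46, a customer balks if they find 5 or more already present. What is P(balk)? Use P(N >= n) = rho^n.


P(N >= 5) = rho^5 = (35/46)^5 = 0.255

0.255


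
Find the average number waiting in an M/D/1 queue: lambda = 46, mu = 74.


M/D/1: Lq = rho^2 / (2*(1-rho)) where rho = 46/74; Lq = 0.51

0.51


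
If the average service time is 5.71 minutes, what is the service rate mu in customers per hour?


mu = 60 / avg_service_time = 60 / 5.71 = 10.51 per hour

10.51 per hour


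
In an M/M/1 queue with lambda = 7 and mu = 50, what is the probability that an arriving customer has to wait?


P(wait) = rho = lambda/mu = 7/50 = 0.14

0.14


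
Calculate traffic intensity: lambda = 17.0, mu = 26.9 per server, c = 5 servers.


rho = lambda / (c * mu) = 17.0 / (5 * 26.9) = 0.1264

0.1264


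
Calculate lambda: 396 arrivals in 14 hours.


lambda = total arrivals / time = 396 / 14 = 28.29 per hour

28.29 per hour


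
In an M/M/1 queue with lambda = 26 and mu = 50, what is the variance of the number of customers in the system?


rho = 26/50; Var(N) = rho/(1-rho)^2 = 2.26

2.26


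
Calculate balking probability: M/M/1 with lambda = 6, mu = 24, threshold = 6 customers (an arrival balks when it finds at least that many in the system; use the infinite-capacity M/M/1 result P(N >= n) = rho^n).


P(N >= 6) = rho^6 = (6/24)^6 = 0.0002

0.0002


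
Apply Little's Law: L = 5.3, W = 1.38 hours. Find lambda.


lambda = L / W = 5.3 / 1.38 = 3.84 per hour

3.84 per hour


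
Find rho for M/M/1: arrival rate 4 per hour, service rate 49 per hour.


rho = lambda/mu = 4/49 = 0.0816

0.0816


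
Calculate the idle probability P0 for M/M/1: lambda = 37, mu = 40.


P0 = 1 - rho = 1 - 37/40 = 0.075

0.075


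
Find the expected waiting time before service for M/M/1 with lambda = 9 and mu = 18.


rho = 9/18; Wq = rho/(mu - lambda) = 0.0556 hours

0.0556 hours


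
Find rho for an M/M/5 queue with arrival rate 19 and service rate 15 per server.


rho = lambda/(c*mu) = 19/(5*15) = 0.2533

0.2533


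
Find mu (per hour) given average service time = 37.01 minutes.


mu = 60 / avg_service_time = 60 / 37.01 = 1.62 per hour

1.62 per hour


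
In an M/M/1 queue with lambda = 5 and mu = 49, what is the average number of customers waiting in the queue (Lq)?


rho = 5/49; Lq = rho^2/(1-rho) = 0.01

0.01


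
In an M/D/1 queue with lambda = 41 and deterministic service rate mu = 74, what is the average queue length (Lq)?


M/D/1: Lq = rho^2 / (2*(1-rho)) where rho = 41/74; Lq = 0.34

0.34


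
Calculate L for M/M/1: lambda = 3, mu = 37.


rho = 3/37; L = rho/(1-rho) = 0.09

0.09


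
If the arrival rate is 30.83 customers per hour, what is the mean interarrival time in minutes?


Mean interarrival time = 60/lambda = 60/30.83 = 1.95 minutes

1.95 minutes


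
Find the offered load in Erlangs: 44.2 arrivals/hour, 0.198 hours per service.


Offered load a = lambda * E[S] = 44.2 * 0.198 = 8.75 Erlangs

8.75 Erlangs


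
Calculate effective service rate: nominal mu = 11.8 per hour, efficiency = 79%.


Effective rate = mu * efficiency = 11.8 * 0.79 = 9.32 per hour

9.32 per hour


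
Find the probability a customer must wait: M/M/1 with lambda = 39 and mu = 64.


P(wait) = rho = lambda/mu = 39/64 = 0.6094

0.6094


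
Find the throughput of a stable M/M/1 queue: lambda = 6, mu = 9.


For a stable queue (lambda < mu), throughput = lambda = 6 per hour

6 per hour


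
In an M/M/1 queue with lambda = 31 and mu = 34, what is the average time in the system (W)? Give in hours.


W = 1/(mu - lambda) = 1/(34 - 31) = 0.3333 hours

0.3333 hours


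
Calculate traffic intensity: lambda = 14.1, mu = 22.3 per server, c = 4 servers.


rho = lambda / (c * mu) = 14.1 / (4 * 22.3) = 0.1581

0.1581


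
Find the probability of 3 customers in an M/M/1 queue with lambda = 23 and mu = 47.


rho = 23/47; P(n) = (1-rho)*rho^n = (1-23/47)*(23/47)^3 = 0.0598

0.0598


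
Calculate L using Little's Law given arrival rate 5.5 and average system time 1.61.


L = lambda * W = 5.5 * 1.61 = 8.86

8.86


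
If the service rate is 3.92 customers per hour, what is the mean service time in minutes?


Mean service time = 60/mu = 60/3.92 = 15.31 minutes

15.31 minutes


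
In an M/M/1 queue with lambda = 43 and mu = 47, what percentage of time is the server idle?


Idle fraction = (1 - rho) * 100 = (1 - 43/47) * 100 = 8.5%

8.5%


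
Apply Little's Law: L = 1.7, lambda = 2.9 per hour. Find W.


W = L / lambda = 1.7 / 2.9 = 0.5862 hours

0.5862 hours


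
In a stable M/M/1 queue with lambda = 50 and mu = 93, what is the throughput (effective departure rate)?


For a stable queue (lambda < mu), throughput = lambda = 50 per hour

50 per hour


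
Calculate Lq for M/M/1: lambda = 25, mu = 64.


rho = 25/64; Lq = rho^2/(1-rho) = 0.25

0.25


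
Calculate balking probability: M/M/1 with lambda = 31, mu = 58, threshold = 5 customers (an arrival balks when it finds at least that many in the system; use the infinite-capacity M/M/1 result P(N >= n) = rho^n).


P(N >= 5) = rho^5 = (31/58)^5 = 0.0436

0.0436


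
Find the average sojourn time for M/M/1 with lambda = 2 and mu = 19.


W = 1/(mu - lambda) = 1/(19 - 2) = 0.0588 hours

0.0588 hours


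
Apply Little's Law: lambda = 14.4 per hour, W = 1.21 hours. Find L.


L = lambda * W = 14.4 * 1.21 = 17.42

17.42


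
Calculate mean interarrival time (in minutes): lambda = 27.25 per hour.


Mean interarrival time = 60/lambda = 60/27.25 = 2.2 minutes

2.2 minutes


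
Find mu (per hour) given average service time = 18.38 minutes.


mu = 60 / avg_service_time = 60 / 18.38 = 3.26 per hour

3.26 per hour


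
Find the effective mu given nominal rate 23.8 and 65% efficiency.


Effective rate = mu * efficiency = 23.8 * 0.65 = 15.47 per hour

15.47 per hour


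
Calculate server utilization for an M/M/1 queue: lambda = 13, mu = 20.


rho = lambda/mu = 13/20 = 0.65

0.65


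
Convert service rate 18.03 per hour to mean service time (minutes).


Mean service time = 60/mu = 60/18.03 = 3.33 minutes

3.33 minutes


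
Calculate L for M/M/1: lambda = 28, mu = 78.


rho = 28/78; L = rho/(1-rho) = 0.56

0.56


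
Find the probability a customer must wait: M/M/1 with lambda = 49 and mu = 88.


P(wait) = rho = lambda/mu = 49/88 = 0.5568

0.5568


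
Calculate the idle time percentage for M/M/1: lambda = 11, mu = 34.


Idle fraction = (1 - rho) * 100 = (1 - 11/34) * 100 = 67.6%

67.6%


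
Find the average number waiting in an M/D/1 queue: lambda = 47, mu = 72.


M/D/1: Lq = rho^2 / (2*(1-rho)) where rho = 47/72; Lq = 0.61

0.61


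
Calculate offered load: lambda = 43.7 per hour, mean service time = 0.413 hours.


Offered load a = lambda * E[S] = 43.7 * 0.413 = 18.05 Erlangs

18.05 Erlangs


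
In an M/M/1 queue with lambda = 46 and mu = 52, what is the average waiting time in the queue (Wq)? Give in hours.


rho = 46/52; Wq = rho/(mu - lambda) = 0.1474 hours

0.1474 hours


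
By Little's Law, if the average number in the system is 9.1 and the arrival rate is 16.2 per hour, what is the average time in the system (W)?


W = L / lambda = 9.1 / 16.2 = 0.5617 hours

0.5617 hours


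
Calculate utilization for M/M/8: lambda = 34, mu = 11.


rho = lambda/(c*mu) = 34/(8*11) = 0.3864

0.3864


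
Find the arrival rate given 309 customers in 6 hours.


lambda = total arrivals / time = 309 / 6 = 51.5 per hour

51.5 per hour


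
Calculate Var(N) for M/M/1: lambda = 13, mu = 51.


rho = 13/51; Var(N) = rho/(1-rho)^2 = 0.46

0.46


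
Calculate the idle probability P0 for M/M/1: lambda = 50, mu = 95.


P0 = 1 - rho = 1 - 50/95 = 0.4737

0.4737


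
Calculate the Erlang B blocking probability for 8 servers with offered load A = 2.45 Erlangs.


B(N,A) = (A^N/N!) / sum(A^k/k!, k=0..N) with N=8, A=2.45 = 0.0028

0.0028


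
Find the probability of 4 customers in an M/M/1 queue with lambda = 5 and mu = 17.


rho = 5/17; P(n) = (1-rho)*rho^n = (1-5/17)*(5/17)^4 = 0.0053

0.0053


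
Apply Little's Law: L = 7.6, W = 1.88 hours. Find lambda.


lambda = L / W = 7.6 / 1.88 = 4.04 per hour

4.04 per hour


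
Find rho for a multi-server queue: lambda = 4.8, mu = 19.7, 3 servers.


rho = lambda / (c * mu) = 4.8 / (3 * 19.7) = 0.0812

0.0812


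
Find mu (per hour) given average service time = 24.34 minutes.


mu = 60 / avg_service_time = 60 / 24.34 = 2.47 per hour

2.47 per hour


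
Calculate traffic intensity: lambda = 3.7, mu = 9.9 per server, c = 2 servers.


rho = lambda / (c * mu) = 3.7 / (2 * 9.9) = 0.1869

0.1869


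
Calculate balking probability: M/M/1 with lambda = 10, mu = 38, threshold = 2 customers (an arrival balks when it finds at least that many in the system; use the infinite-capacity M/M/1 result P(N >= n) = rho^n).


P(N >= 2) = rho^2 = (10/38)^2 = 0.0693

0.0693


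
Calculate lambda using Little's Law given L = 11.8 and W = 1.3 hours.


lambda = L / W = 11.8 / 1.3 = 9.08 per hour

9.08 per hour


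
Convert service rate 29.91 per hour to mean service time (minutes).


Mean service time = 60/mu = 60/29.91 = 2.01 minutes

2.01 minutes


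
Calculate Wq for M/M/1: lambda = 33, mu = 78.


rho = 33/78; Wq = rho/(mu - lambda) = 0.0094 hours

0.0094 hours


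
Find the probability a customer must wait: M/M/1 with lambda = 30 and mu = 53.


P(wait) = rho = lambda/mu = 30/53 = 0.566

0.566


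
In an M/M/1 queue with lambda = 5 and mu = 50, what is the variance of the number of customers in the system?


rho = 5/50; Var(N) = rho/(1-rho)^2 = 0.12

0.12


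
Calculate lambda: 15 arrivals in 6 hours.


lambda = total arrivals / time = 15 / 6 = 2.5 per hour

2.5 per hour


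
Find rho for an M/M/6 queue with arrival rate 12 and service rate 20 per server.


rho = lambda/(c*mu) = 12/(6*20) = 0.1

0.1


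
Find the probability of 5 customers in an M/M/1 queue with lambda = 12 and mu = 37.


rho = 12/37; P(n) = (1-rho)*rho^n = (1-12/37)*(12/37)^5 = 0.0024

0.0024


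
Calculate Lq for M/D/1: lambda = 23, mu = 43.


M/D/1: Lq = rho^2 / (2*(1-rho)) where rho = 23/43; Lq = 0.31

0.31


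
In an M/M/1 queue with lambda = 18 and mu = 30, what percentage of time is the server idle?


Idle fraction = (1 - rho) * 100 = (1 - 18/30) * 100 = 40.0%

40.0%
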